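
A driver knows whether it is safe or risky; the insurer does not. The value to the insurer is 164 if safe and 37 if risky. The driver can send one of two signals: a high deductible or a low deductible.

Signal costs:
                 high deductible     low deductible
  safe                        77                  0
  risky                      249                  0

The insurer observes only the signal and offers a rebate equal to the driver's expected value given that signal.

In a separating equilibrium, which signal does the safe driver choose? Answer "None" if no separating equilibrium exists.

Try safe → high deductible, risky → low deductible:
  If types separate, high deductible earns payment 164 and low deductible earns 37.
  Safe: high deductible gives 164 − 77 = 87; low deductible gives 37 − 0 = 37. No deviation. ✓
  Risky: low deductible gives 37 − 0 = 37; high deductible gives 164 − 249 = -85. No deviation. ✓
Both hold — the safe type sends high deductible.

high deductible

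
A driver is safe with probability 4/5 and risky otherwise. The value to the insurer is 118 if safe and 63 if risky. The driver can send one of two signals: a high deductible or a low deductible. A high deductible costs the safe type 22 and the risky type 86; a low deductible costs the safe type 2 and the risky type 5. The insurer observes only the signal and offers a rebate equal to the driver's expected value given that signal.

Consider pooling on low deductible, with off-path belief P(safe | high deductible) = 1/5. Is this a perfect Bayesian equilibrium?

Yes

On the equilibrium path (low deductible) the insurer holds the prior 4/5 and pays 4/5·118 + 1/5·63 = 107. Off-path (high deductible) belief 1/5 gives 1/5·118 + 4/5·63 = 74.
Safe: low deductible gives 107 − 2 = 105; high deductible gives 74 − 22 = 52. Stays. ✓
Risky: low deductible gives 107 − 5 = 102; high deductible gives 74 − 86 = -12. Stays. ✓
Beliefs are Bayes-consistent on-path and both types best-respond.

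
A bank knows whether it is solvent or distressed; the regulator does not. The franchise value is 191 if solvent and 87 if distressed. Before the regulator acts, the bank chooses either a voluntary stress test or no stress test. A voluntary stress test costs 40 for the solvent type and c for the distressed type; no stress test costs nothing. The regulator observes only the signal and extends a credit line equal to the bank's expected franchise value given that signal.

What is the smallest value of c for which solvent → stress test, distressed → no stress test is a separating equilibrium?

Under separation: stress test → solvent (pays 191); no stress test → distressed (pays 87).
Solvent: 191 − 40 = 151 ≥ 87 − 0 = 87. Holds regardless of c. ✓
Distressed: 87 − 0 ≥ 191 − c, so c ≥ 191 − 87 = 104.

104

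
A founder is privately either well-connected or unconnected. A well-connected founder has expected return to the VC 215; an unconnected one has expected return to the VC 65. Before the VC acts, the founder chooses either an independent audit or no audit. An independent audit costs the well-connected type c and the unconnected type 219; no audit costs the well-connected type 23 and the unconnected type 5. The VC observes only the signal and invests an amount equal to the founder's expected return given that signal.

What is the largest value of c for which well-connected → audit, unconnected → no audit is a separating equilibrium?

173

Under separation: audit → well-connected (pays 215); no audit → unconnected (pays 65).
Unconnected: 65 − 5 = 60 ≥ 215 − 219 = -4. Holds regardless of c. ✓
Well-connected: 215 − c ≥ 65 − 23, so c ≤ 215 − 42 = 173.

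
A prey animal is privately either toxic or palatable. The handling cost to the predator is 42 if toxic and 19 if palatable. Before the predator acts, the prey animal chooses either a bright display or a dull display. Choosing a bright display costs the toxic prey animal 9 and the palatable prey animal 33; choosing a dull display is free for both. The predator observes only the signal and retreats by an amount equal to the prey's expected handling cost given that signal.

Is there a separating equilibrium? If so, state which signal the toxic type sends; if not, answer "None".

bright display

Try toxic → bright display, palatable → dull display:
  If types separate, bright display earns payment 42 and dull display earns 19.
  Toxic: bright display gives 42 − 9 = 33; dull display gives 19 − 0 = 19. No deviation. ✓
  Palatable: dull display gives 19 − 0 = 19; bright display gives 42 − 33 = 9. No deviation. ✓
Both hold — the toxic type sends bright display.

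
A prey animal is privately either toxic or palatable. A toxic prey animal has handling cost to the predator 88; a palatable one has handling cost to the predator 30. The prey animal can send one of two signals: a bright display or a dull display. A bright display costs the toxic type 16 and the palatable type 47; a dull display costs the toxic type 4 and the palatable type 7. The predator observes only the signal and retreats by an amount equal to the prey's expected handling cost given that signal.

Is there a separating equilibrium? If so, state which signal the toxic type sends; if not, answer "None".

None

Try toxic → bright display, palatable → dull display:
  Under separation the predator infers type exactly: bright display → toxic (pays 88), dull display → palatable (pays 30).
  Toxic: bright display gives 88 − 16 = 72; dull display gives 30 − 4 = 26. No deviation. ✓
  Palatable: dull display gives 30 − 7 = 23; bright display gives 88 − 47 = 41. Would deviate. ✗
Try toxic → dull display, palatable → bright display:
  Under separation the predator infers type exactly: dull display → toxic (pays 88), bright display → palatable (pays 30).
  Toxic: dull display gives 88 − 4 = 84; bright display gives 30 − 16 = 14. No deviation. ✓
  Palatable: bright display gives 30 − 47 = -17; dull display gives 88 − 7 = 81. Would deviate. ✗
Neither assignment is incentive-compatible.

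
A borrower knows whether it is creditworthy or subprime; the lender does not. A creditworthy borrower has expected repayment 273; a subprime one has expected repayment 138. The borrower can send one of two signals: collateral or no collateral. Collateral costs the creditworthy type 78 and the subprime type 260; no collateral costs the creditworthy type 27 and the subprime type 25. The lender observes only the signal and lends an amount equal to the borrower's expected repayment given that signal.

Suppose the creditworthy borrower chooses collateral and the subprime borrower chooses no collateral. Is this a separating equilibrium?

Under separation the lender infers type exactly: collateral → creditworthy (pays 273), no collateral → subprime (pays 138).
Creditworthy: collateral gives 273 − 78 = 195; no collateral gives 138 − 27 = 111. No deviation. ✓
Subprime: no collateral gives 138 − 25 = 113; collateral gives 273 − 260 = 13. No deviation. ✓
Both incentive constraints hold.

Yes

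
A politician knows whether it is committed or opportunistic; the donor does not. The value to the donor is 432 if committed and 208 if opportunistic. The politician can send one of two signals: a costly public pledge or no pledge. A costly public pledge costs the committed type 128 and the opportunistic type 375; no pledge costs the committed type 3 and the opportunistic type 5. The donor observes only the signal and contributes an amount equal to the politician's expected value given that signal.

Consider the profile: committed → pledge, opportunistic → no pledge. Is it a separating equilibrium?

Yes

If types separate, pledge earns payment 432 and no pledge earns 208.
Committed: pledge gives 432 − 128 = 304; no pledge gives 208 − 3 = 205. No deviation. ✓
Opportunistic: no pledge gives 208 − 5 = 203; pledge gives 432 − 375 = 57. No deviation. ✓
Both incentive constraints hold.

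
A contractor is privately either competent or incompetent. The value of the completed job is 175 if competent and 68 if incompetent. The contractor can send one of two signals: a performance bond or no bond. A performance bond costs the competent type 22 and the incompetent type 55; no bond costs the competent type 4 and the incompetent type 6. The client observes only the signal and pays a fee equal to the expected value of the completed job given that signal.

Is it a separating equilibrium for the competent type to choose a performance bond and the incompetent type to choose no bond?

No

If types separate, bond earns payment 175 and no bond earns 68.
Competent: bond gives 175 − 22 = 153; no bond gives 68 − 4 = 64. No deviation. ✓
Incompetent: no bond gives 68 − 6 = 62; bond gives 175 − 55 = 120. Would deviate. ✗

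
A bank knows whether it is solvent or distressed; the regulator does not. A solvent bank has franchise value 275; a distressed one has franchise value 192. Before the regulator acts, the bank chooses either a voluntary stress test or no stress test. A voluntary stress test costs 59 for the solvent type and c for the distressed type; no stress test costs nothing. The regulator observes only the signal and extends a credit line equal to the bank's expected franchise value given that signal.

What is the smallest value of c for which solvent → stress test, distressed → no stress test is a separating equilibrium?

83

Under separation: stress test → solvent (pays 275); no stress test → distressed (pays 192).
Solvent: 275 − 59 = 216 ≥ 192 − 0 = 192. Holds regardless of c. ✓
Distressed: 192 − 0 ≥ 275 − c, so c ≥ 275 − 192 = 83.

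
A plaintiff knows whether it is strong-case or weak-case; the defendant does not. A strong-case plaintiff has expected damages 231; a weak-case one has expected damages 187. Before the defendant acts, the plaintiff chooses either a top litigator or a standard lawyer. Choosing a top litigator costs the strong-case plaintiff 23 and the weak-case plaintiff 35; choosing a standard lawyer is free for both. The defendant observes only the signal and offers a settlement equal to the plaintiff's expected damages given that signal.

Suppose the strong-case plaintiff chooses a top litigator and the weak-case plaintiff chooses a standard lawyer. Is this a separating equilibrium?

If types separate, top litigator earns payment 231 and standard lawyer earns 187.
Strong-case: top litigator gives 231 − 23 = 208; standard lawyer gives 187 − 0 = 187. No deviation. ✓
Weak-case: standard lawyer gives 187 − 0 = 187; top litigator gives 231 − 35 = 196. Would deviate. ✗

No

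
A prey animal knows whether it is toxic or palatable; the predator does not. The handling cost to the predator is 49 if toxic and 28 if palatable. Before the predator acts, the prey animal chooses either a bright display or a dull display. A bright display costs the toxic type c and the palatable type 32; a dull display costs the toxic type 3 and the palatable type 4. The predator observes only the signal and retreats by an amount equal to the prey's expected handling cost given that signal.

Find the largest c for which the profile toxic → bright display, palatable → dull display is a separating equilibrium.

Under separation: bright display → toxic (pays 49); dull display → palatable (pays 28).
Palatable: 28 − 4 = 24 ≥ 49 − 32 = 17. Holds regardless of c. ✓
Toxic: 49 − c ≥ 28 − 3, so c ≤ 49 − 25 = 24.

24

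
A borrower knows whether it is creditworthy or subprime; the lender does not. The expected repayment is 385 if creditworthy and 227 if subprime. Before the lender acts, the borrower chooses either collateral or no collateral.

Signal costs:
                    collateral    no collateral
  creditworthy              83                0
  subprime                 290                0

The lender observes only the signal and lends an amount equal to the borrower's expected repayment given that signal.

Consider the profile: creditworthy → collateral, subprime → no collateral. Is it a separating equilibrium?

Yes

Under separation the lender infers type exactly: collateral → creditworthy (pays 385), no collateral → subprime (pays 227).
Creditworthy: collateral gives 385 − 83 = 302; no collateral gives 227 − 0 = 227. No deviation. ✓
Subprime: no collateral gives 227 − 0 = 227; collateral gives 385 − 290 = 95. No deviation. ✓
Neither type gains from mimicking the other.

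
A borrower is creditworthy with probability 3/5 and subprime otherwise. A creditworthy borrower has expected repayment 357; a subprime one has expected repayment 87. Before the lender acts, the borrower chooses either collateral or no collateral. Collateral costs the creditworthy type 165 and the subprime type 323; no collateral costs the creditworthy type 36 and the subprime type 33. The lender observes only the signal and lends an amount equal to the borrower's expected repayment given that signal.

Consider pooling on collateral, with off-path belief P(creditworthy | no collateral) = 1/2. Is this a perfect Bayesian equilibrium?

At the pooled signal (collateral) the lender holds the prior 3/5 and pays 3/5·357 + 2/5·87 = 249. Off-path (no collateral) belief 1/2 gives 1/2·357 + 1/2·87 = 222.
Creditworthy: collateral gives 249 − 165 = 84; no collateral gives 222 − 36 = 186. Deviates. ✗
Subprime: collateral gives 249 − 323 = -74; no collateral gives 222 − 33 = 189. Deviates. ✗

No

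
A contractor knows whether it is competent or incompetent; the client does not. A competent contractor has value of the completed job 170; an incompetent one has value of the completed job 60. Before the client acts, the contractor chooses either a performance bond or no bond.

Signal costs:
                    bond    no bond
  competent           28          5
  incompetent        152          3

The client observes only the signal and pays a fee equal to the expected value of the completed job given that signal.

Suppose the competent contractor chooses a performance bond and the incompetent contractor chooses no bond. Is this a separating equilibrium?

If types separate, bond earns payment 170 and no bond earns 60.
Competent: bond gives 170 − 28 = 142; no bond gives 60 − 5 = 55. No deviation. ✓
Incompetent: no bond gives 60 − 3 = 57; bond gives 170 − 152 = 18. No deviation. ✓
Both incentive constraints hold.

Yes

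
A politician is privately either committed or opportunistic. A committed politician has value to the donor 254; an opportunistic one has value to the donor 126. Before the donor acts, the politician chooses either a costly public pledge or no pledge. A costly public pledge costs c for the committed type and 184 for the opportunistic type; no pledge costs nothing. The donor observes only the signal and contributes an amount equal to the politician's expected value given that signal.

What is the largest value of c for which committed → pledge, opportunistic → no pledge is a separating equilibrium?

128

Under separation: pledge → committed (pays 254); no pledge → opportunistic (pays 126).
Opportunistic: 126 − 0 = 126 ≥ 254 − 184 = 70. Holds regardless of c. ✓
Committed: 254 − c ≥ 126 − 0, so c ≤ 254 − 126 = 128.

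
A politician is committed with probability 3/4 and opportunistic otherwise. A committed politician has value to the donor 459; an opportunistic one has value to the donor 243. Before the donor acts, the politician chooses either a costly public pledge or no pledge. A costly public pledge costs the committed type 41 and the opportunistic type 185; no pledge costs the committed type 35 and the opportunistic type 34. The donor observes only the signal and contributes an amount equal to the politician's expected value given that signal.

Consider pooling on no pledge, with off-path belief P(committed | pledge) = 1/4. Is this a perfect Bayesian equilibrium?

At the pooled signal (no pledge) the donor holds the prior 3/4 and pays 3/4·459 + 1/4·243 = 405. Off-path (pledge) belief 1/4 gives 1/4·459 + 3/4·243 = 297.
Committed: no pledge gives 405 − 35 = 370; pledge gives 297 − 41 = 256. Stays. ✓
Opportunistic: no pledge gives 405 − 34 = 371; pledge gives 297 − 185 = 112. Stays. ✓

Yes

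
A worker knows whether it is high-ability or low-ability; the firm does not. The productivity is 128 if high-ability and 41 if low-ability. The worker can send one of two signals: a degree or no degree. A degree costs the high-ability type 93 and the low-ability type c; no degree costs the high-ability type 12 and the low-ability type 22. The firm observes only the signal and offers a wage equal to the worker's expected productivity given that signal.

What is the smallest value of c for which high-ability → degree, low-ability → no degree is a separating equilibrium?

109

Under separation: degree → high-ability (pays 128); no degree → low-ability (pays 41).
High-ability: 128 − 93 = 35 ≥ 41 − 12 = 29. Holds regardless of c. ✓
Low-ability: 41 − 22 ≥ 128 − c, so c ≥ 128 − 19 = 109.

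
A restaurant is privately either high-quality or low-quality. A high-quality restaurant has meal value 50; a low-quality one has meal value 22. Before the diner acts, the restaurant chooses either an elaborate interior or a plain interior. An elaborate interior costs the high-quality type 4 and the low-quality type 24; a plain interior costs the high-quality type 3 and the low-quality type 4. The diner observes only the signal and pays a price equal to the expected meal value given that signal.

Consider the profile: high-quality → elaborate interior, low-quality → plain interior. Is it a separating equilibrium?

No

Under separation the diner infers type exactly: elaborate interior → high-quality (pays 50), plain interior → low-quality (pays 22).
High-quality: elaborate interior gives 50 − 4 = 46; plain interior gives 22 − 3 = 19. No deviation. ✓
Low-quality: plain interior gives 22 − 4 = 18; elaborate interior gives 50 − 24 = 26. Would deviate. ✗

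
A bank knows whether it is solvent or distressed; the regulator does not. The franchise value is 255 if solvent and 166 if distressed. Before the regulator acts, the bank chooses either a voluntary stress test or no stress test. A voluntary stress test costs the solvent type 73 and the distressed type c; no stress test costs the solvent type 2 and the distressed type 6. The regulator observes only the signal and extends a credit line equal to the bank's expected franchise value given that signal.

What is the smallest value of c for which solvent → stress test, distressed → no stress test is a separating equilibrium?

95

Under separation: stress test → solvent (pays 255); no stress test → distressed (pays 166).
Solvent: 255 − 73 = 182 ≥ 166 − 2 = 164. Holds regardless of c. ✓
Distressed: 166 − 6 ≥ 255 − c, so c ≥ 255 − 160 = 95.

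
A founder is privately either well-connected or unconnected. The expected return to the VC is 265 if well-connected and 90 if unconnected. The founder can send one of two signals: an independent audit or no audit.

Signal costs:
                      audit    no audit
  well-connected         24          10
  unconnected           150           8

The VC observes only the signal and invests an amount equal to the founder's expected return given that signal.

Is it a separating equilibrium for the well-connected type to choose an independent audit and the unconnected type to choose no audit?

No

If types separate, audit earns payment 265 and no audit earns 90.
Well-connected: audit gives 265 − 24 = 241; no audit gives 90 − 10 = 80. No deviation. ✓
Unconnected: no audit gives 90 − 8 = 82; audit gives 265 − 150 = 115. Would deviate. ✗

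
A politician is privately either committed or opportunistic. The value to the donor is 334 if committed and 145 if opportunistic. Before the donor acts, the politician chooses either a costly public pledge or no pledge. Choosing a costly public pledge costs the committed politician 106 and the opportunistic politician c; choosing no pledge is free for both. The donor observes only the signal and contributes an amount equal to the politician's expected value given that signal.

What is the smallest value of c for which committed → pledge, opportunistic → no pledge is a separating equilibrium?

189

Under separation: pledge → committed (pays 334); no pledge → opportunistic (pays 145).
Committed: 334 − 106 = 228 ≥ 145 − 0 = 145. Holds regardless of c. ✓
Opportunistic: 145 − 0 ≥ 334 − c, so c ≥ 334 − 145 = 189.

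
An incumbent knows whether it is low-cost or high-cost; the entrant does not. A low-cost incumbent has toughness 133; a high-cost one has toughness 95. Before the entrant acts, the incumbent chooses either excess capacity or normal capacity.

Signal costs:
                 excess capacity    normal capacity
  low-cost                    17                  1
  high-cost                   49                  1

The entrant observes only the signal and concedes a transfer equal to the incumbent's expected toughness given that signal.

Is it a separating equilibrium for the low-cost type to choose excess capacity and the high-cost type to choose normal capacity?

Yes

If types separate, excess capacity earns payment 133 and normal capacity earns 95.
Low-cost: excess capacity gives 133 − 17 = 116; normal capacity gives 95 − 1 = 94. No deviation. ✓
High-cost: normal capacity gives 95 − 1 = 94; excess capacity gives 133 − 49 = 84. No deviation. ✓
Both incentive constraints hold.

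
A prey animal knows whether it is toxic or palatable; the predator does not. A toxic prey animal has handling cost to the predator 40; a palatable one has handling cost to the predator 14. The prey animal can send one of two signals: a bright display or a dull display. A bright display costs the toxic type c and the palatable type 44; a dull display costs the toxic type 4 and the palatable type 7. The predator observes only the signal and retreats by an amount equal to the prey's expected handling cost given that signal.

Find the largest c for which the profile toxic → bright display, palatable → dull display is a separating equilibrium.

Under separation: bright display → toxic (pays 40); dull display → palatable (pays 14).
Palatable: 14 − 7 = 7 ≥ 40 − 44 = -4. Holds regardless of c. ✓
Toxic: 40 − c ≥ 14 − 4, so c ≤ 40 − 10 = 30.

30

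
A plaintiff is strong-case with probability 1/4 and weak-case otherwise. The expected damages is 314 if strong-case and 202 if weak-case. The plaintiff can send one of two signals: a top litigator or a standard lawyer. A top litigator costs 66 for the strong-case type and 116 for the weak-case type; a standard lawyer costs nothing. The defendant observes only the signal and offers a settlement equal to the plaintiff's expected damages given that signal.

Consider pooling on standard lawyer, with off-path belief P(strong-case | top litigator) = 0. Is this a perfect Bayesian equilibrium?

At the pooled signal (standard lawyer) the defendant holds the prior 1/4 and pays 1/4·314 + 3/4·202 = 230. Off-path (top litigator) belief 0 gives 0·314 + 1·202 = 202.
Strong-case: standard lawyer gives 230 − 0 = 230; top litigator gives 202 − 66 = 136. Stays. ✓
Weak-case: standard lawyer gives 230 − 0 = 230; top litigator gives 202 − 116 = 86. Stays. ✓

Yes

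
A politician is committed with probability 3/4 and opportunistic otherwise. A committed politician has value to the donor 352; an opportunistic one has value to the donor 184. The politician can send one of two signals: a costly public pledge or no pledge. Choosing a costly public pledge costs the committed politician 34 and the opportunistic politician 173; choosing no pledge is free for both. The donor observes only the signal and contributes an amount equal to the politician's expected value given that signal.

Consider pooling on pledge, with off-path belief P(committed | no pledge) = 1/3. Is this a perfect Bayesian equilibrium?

On the equilibrium path (pledge) the donor holds the prior 3/4 and pays 3/4·352 + 1/4·184 = 310. Off-path (no pledge) belief 1/3 gives 1/3·352 + 2/3·184 = 240.
Committed: pledge gives 310 − 34 = 276; no pledge gives 240 − 0 = 240. Stays. ✓
Opportunistic: pledge gives 310 − 173 = 137; no pledge gives 240 − 0 = 240. Deviates. ✗

No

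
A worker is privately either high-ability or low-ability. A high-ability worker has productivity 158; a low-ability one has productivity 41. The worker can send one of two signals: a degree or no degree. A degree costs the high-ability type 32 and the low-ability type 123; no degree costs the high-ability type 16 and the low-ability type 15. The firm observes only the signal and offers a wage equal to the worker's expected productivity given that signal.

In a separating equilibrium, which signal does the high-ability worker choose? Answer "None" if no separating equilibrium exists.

None

Try high-ability → degree, low-ability → no degree:
  Under separation the firm infers type exactly: degree → high-ability (pays 158), no degree → low-ability (pays 41).
  High-ability: degree gives 158 − 32 = 126; no degree gives 41 − 16 = 25. No deviation. ✓
  Low-ability: no degree gives 41 − 15 = 26; degree gives 158 − 123 = 35. Would deviate. ✗
Try high-ability → no degree, low-ability → degree:
  Under separation the firm infers type exactly: no degree → high-ability (pays 158), degree → low-ability (pays 41).
  High-ability: no degree gives 158 − 16 = 142; degree gives 41 − 32 = 9. No deviation. ✓
  Low-ability: degree gives 41 − 123 = -82; no degree gives 158 − 15 = 143. Would deviate. ✗
Neither assignment is incentive-compatible.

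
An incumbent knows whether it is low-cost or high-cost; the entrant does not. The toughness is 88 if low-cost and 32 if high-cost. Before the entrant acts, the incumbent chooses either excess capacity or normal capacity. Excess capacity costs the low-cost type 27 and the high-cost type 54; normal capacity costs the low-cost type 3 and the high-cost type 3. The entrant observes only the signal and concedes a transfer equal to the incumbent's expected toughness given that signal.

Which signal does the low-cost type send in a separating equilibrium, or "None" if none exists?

None

Try low-cost → excess capacity, high-cost → normal capacity:
  Under separation the entrant infers type exactly: excess capacity → low-cost (pays 88), normal capacity → high-cost (pays 32).
  Low-cost: excess capacity gives 88 − 27 = 61; normal capacity gives 32 − 3 = 29. No deviation. ✓
  High-cost: normal capacity gives 32 − 3 = 29; excess capacity gives 88 − 54 = 34. Would deviate. ✗
Try low-cost → normal capacity, high-cost → excess capacity:
  Under separation the entrant infers type exactly: normal capacity → low-cost (pays 88), excess capacity → high-cost (pays 32).
  Low-cost: normal capacity gives 88 − 3 = 85; excess capacity gives 32 − 27 = 5. No deviation. ✓
  High-cost: excess capacity gives 32 − 54 = -22; normal capacity gives 88 − 3 = 85. Would deviate. ✗
Neither assignment is incentive-compatible.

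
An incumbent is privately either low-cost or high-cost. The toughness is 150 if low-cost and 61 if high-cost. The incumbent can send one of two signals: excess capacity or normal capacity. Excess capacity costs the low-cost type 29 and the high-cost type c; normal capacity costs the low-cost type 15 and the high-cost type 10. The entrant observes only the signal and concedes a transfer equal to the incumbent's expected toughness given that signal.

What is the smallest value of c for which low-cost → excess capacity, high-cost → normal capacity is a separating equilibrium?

99

Under separation: excess capacity → low-cost (pays 150); normal capacity → high-cost (pays 61).
Low-cost: 150 − 29 = 121 ≥ 61 − 15 = 46. Holds regardless of c. ✓
High-cost: 61 − 10 ≥ 150 − c, so c ≥ 150 − 51 = 99.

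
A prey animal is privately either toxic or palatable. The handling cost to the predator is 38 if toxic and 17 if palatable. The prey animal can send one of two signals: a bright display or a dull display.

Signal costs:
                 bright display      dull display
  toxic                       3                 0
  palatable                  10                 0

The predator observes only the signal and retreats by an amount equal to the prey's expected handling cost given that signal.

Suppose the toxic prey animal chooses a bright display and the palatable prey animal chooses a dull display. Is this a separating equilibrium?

Under separation the predator infers type exactly: bright display → toxic (pays 38), dull display → palatable (pays 17).
Toxic: bright display gives 38 − 3 = 35; dull display gives 17 − 0 = 17. No deviation. ✓
Palatable: dull display gives 17 − 0 = 17; bright display gives 38 − 10 = 28. Would deviate. ✗

No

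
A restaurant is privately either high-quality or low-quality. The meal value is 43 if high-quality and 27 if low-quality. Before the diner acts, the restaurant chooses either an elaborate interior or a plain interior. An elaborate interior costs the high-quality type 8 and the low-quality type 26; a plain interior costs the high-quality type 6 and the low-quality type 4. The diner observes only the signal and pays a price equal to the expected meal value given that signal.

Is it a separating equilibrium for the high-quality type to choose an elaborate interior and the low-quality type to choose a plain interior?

Yes

If types separate, elaborate interior earns payment 43 and plain interior earns 27.
High-quality: elaborate interior gives 43 − 8 = 35; plain interior gives 27 − 6 = 21. No deviation. ✓
Low-quality: plain interior gives 27 − 4 = 23; elaborate interior gives 43 − 26 = 17. No deviation. ✓
Neither type gains from mimicking the other.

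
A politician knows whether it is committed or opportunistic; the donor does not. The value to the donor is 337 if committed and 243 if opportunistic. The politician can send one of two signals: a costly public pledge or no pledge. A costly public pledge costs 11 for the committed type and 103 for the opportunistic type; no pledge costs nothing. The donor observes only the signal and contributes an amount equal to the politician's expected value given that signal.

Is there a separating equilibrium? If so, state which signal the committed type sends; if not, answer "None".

pledge

Try committed → pledge, opportunistic → no pledge:
  If types separate, pledge earns payment 337 and no pledge earns 243.
  Committed: pledge gives 337 − 11 = 326; no pledge gives 243 − 0 = 243. No deviation. ✓
  Opportunistic: no pledge gives 243 − 0 = 243; pledge gives 337 − 103 = 234. No deviation. ✓
Both hold — the committed type sends pledge.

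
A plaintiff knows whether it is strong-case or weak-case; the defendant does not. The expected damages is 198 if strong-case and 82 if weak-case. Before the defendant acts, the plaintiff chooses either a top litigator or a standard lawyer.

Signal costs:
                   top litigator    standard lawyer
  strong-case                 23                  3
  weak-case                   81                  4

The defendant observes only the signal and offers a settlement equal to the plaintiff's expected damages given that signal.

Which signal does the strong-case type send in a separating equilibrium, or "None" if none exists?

None

Try strong-case → top litigator, weak-case → standard lawyer:
  If types separate, top litigator earns payment 198 and standard lawyer earns 82.
  Strong-case: top litigator gives 198 − 23 = 175; standard lawyer gives 82 − 3 = 79. No deviation. ✓
  Weak-case: standard lawyer gives 82 − 4 = 78; top litigator gives 198 − 81 = 117. Would deviate. ✗
Try strong-case → standard lawyer, weak-case → top litigator:
  If types separate, standard lawyer earns payment 198 and top litigator earns 82.
  Strong-case: standard lawyer gives 198 − 3 = 195; top litigator gives 82 − 23 = 59. No deviation. ✓
  Weak-case: top litigator gives 82 − 81 = 1; standard lawyer gives 198 − 4 = 194. Would deviate. ✗
Neither assignment is incentive-compatible.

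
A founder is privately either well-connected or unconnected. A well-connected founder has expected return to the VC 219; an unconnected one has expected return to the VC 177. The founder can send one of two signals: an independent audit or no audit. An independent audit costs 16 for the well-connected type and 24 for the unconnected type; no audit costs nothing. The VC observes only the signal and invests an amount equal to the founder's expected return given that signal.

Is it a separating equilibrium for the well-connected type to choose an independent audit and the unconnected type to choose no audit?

No

If types separate, audit earns payment 219 and no audit earns 177.
Well-connected: audit gives 219 − 16 = 203; no audit gives 177 − 0 = 177. No deviation. ✓
Unconnected: no audit gives 177 − 0 = 177; audit gives 219 − 24 = 195. Would deviate. ✗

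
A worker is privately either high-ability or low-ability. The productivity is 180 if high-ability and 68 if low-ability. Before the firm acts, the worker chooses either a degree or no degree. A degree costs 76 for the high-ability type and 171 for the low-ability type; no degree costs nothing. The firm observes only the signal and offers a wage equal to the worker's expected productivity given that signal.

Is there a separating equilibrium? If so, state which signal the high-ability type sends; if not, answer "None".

degree

Try high-ability → degree, low-ability → no degree:
  If types separate, degree earns payment 180 and no degree earns 68.
  High-ability: degree gives 180 − 76 = 104; no degree gives 68 − 0 = 68. No deviation. ✓
  Low-ability: no degree gives 68 − 0 = 68; degree gives 180 − 171 = 9. No deviation. ✓
Both hold — the high-ability type sends degree.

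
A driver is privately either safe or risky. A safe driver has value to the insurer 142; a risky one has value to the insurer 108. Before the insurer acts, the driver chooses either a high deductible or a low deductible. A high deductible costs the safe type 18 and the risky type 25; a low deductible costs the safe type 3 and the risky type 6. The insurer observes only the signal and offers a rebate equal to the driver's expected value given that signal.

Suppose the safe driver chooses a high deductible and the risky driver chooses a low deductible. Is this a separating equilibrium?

No

Under separation the insurer infers type exactly: high deductible → safe (pays 142), low deductible → risky (pays 108).
Safe: high deductible gives 142 − 18 = 124; low deductible gives 108 − 3 = 105. No deviation. ✓
Risky: low deductible gives 108 − 6 = 102; high deductible gives 142 − 25 = 117. Would deviate. ✗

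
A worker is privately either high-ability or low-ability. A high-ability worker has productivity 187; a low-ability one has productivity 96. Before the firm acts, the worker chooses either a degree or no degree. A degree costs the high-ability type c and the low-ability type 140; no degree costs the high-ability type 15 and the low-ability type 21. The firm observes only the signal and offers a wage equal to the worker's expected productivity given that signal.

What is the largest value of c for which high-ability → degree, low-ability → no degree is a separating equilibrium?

Under separation: degree → high-ability (pays 187); no degree → low-ability (pays 96).
Low-ability: 96 − 21 = 75 ≥ 187 − 140 = 47. Holds regardless of c. ✓
High-ability: 187 − c ≥ 96 − 15, so c ≤ 187 − 81 = 106.

106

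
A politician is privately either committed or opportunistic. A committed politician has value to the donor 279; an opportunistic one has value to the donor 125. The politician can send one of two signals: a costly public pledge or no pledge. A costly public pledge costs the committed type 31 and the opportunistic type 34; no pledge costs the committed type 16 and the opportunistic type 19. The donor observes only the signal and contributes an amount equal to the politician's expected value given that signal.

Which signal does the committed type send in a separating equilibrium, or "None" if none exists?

None

Try committed → pledge, opportunistic → no pledge:
  If types separate, pledge earns payment 279 and no pledge earns 125.
  Committed: pledge gives 279 − 31 = 248; no pledge gives 125 − 16 = 109. No deviation. ✓
  Opportunistic: no pledge gives 125 − 19 = 106; pledge gives 279 − 34 = 245. Would deviate. ✗
Try committed → no pledge, opportunistic → pledge:
  If types separate, no pledge earns payment 279 and pledge earns 125.
  Committed: no pledge gives 279 − 16 = 263; pledge gives 125 − 31 = 94. No deviation. ✓
  Opportunistic: pledge gives 125 − 34 = 91; no pledge gives 279 − 19 = 260. Would deviate. ✗
Neither assignment is incentive-compatible.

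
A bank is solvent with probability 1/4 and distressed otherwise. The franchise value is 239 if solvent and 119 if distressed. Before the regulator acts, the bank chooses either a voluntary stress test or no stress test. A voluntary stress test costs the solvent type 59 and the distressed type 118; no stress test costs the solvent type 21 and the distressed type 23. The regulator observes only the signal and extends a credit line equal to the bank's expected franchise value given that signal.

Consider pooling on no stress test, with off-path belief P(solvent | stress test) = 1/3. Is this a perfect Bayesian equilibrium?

On the equilibrium path (no stress test) the regulator holds the prior 1/4 and pays 1/4·239 + 3/4·119 = 149. Off-path (stress test) belief 1/3 gives 1/3·239 + 2/3·119 = 159.
Solvent: no stress test gives 149 − 21 = 128; stress test gives 159 − 59 = 100. Stays. ✓
Distressed: no stress test gives 149 − 23 = 126; stress test gives 159 − 118 = 41. Stays. ✓
Beliefs are Bayes-consistent on-path and both types best-respond.

Yes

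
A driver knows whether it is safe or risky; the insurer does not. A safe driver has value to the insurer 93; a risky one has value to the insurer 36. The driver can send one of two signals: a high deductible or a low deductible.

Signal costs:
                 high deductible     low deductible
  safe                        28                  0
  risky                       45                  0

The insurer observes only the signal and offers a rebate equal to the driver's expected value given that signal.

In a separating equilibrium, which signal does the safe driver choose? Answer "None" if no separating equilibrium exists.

None

Try safe → high deductible, risky → low deductible:
  If types separate, high deductible earns payment 93 and low deductible earns 36.
  Safe: high deductible gives 93 − 28 = 65; low deductible gives 36 − 0 = 36. No deviation. ✓
  Risky: low deductible gives 36 − 0 = 36; high deductible gives 93 − 45 = 48. Would deviate. ✗
Try safe → low deductible, risky → high deductible:
  If types separate, low deductible earns payment 93 and high deductible earns 36.
  Safe: low deductible gives 93 − 0 = 93; high deductible gives 36 − 28 = 8. No deviation. ✓
  Risky: high deductible gives 36 − 45 = -9; low deductible gives 93 − 0 = 93. Would deviate. ✗
Neither assignment is incentive-compatible.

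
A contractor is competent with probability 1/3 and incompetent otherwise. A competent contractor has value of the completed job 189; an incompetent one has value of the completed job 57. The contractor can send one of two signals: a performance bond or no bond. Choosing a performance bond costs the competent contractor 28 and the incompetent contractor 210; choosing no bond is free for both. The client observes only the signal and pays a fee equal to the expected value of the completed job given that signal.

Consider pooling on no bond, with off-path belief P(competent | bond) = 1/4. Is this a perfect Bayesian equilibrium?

On the equilibrium path (no bond) the client holds the prior 1/3 and pays 1/3·189 + 2/3·57 = 101. Off-path (bond) belief 1/4 gives 1/4·189 + 3/4·57 = 90.
Competent: no bond gives 101 − 0 = 101; bond gives 90 − 28 = 62. Stays. ✓
Incompetent: no bond gives 101 − 0 = 101; bond gives 90 − 210 = -120. Stays. ✓
Beliefs are Bayes-consistent on-path and both types best-respond.

Yes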